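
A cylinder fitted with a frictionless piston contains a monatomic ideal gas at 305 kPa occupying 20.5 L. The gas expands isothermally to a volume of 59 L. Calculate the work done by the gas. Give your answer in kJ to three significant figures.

Isothermal: W = nRT ln(V₂/V₁) = P₁V₁ ln(V₂/V₁).
P₁V₁ = (305 kPa)(20.5 L) = 6252 J.
W = 6252 × ln(59/20.5) = 6252 × 1.057
W_by_gas = 6610 J.

W ≈ 6.61 kJ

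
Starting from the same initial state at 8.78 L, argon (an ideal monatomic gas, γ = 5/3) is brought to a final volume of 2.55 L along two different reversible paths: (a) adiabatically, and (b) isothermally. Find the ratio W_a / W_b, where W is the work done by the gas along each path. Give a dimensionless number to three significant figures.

W_a / W_b ≈ 1.55

Path (a) adiabatic: W = P₁V₁(1 − (V₁/V₂)^(γ−1))/(γ−1) → W_a/(P₁V₁) = -1.92.
Path (b) isothermal: W = P₁V₁ ln(V₂/V₁) → W_b/(P₁V₁) = -1.236.
W_a / W_b = -1.92 / -1.236 = 1.553.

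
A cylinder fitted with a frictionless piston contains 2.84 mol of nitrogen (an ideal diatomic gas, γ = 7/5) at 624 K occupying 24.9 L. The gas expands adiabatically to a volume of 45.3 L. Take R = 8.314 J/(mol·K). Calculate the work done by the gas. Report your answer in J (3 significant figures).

W ≈ 7840 J

Adiabatic: TV^(γ−1) = const with γ = 7/5.
T₂ = T₁ (V₁/V₂)^(γ−1) = 624 × (24.9/45.3)^0.4 = 624 × 0.7871 = 491.2 K.
W_by = nCᵥ(T₁ − T₂) = (2.84)(20.79)(624 − 491.2) = 7841 J.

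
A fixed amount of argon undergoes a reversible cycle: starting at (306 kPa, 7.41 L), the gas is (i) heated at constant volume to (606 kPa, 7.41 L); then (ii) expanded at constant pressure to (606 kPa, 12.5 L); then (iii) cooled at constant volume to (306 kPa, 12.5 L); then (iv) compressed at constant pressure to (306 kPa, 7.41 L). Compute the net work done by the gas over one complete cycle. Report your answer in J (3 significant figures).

Constant-volume legs do no work.
W(ii) = (606)(12.5 − 7.41) = 3085 J; W(iv) = (306)(7.41 − 12.5) = -1558 J.
W_net = 3085 − 1558 = 1527 J (the clockwise enclosed area).

W_net ≈ 1530 J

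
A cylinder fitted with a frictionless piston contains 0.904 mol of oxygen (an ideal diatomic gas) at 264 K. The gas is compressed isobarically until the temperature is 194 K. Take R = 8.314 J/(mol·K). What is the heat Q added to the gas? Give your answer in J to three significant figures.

Q ≈ -1840 J

Isobaric: W = nRΔT = (0.904)(8.314)(-70) = -526.1 J.
ΔU = nCᵥΔT with Cᵥ = 5R/2: ΔU = (0.904)(20.79)(-70) = -1315 J.
Q = ΔU + W = -1315 − 526.1 = -1841 J.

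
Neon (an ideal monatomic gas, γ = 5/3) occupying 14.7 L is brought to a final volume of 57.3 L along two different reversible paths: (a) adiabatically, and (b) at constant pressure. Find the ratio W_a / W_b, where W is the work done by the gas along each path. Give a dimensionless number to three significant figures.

W_a / W_b ≈ 0.309

Path (a) adiabatic: W = P₁V₁(1 − (V₁/V₂)^(γ−1))/(γ−1) → W_a/(P₁V₁) = 0.8944.
Path (b) isobaric: W = P₁(V₂ − V₁) → W_b/(P₁V₁) = 2.898.
W_a / W_b = 0.8944 / 2.898 = 0.3086.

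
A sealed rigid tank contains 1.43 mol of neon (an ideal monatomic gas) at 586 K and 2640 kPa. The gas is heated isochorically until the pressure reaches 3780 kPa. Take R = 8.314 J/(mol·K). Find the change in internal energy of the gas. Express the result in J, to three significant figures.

Constant volume ⇒ W = 0, so Q = ΔU = nCᵥΔT with Cᵥ = 3R/2 = 12.47 J/(mol·K).
At constant V, T₂/T₁ = P₂/P₁ ⇒ ΔT = T₁(P₂/P₁ − 1) = 586·(3780/2640 − 1) = 253 K.
ΔU = (1.43)(12.47)(253) = 4513 J.

ΔU ≈ 4510 J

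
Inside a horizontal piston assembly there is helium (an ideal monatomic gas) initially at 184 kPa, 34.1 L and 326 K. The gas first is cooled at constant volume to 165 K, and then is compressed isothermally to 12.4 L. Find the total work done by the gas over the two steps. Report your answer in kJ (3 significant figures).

W_total ≈ -3.21 kJ

Step 1 (isochoric): W = 0 (constant volume).
After step 1: P = 93.13 kPa (V unchanged).
Step 2 (isothermal): W = P₁V₁ ln(V₂/V₁) = (3176) ln(12.4/34.1) = -3213 J.
W_total = 0 − 3213 = -3213 J.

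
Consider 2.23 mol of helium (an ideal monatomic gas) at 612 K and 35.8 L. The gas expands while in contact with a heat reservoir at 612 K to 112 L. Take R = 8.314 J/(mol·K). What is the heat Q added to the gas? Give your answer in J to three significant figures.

Q ≈ 12900 J

Isothermal ⇒ ΔU = 0, so Q = W = nRT ln(V₂/V₁).
Q = (2.23)(8.314)(612) ln(112/35.8) = 11347 × 1.141 = 12941 J.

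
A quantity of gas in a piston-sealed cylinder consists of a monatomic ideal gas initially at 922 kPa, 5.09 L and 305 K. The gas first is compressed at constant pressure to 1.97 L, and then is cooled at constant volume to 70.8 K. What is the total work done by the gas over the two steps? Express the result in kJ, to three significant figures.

W_total ≈ -2.88 kJ

Step 1 (isobaric): W = PΔV = (922 kPa)(1.97 − 5.09 L) = -2877 J.
Step 2 (isochoric): W = 0 (constant volume).
W_total = -2877 + 0 = -2877 J.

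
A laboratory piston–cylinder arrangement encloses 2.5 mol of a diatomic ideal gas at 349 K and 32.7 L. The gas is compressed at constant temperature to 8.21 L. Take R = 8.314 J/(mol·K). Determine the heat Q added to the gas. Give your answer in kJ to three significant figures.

Q ≈ -10.0 kJ

Isothermal ⇒ ΔU = 0, so Q = W = nRT ln(V₂/V₁).
Q = (2.5)(8.314)(349) ln(8.21/32.7) = 7254 × -1.382 = -10025 J.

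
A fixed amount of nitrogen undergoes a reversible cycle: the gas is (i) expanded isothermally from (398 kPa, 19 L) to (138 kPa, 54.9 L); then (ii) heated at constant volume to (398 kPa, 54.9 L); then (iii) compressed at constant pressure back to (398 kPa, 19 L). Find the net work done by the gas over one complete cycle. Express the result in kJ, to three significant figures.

Leg (i): W = PᵢVᵢ ln(V_f/Vᵢ) = (7562) ln(54.9/19) = 8024 J.
Leg (ii): W = 0.
Leg (iii): W = PΔV = (398)(19 − 54.9) = -14288 J.
W_net = 8024 − 14288 = -6264 J.

W_net ≈ -6.26 kJ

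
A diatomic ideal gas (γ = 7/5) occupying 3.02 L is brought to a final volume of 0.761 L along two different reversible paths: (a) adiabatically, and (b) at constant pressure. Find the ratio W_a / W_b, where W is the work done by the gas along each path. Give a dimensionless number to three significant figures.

W_a / W_b ≈ 2.46

Path (a) adiabatic: W = P₁V₁(1 − (V₁/V₂)^(γ−1))/(γ−1) → W_a/(P₁V₁) = -1.839.
Path (b) isobaric: W = P₁(V₂ − V₁) → W_b/(P₁V₁) = -0.748.
W_a / W_b = -1.839 / -0.748 = 2.459.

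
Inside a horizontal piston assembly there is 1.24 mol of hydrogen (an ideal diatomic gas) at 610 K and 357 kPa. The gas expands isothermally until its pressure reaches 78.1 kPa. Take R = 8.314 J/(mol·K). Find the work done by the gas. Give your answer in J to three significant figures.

Isothermal process: W = nRT ln(V₂/V₁) = nRT ln(P₁/P₂).
W = (1.24)(8.314)(610) × ln(357/78.1)
  = 6289 × ln(4.571) = 6289 × 1.52
W_by_gas = 9557 J.

W ≈ 9560 J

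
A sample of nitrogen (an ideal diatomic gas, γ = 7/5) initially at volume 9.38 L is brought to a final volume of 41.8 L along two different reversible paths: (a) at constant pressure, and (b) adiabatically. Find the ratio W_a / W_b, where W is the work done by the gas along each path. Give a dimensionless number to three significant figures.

Path (a) isobaric: W = P₁(V₂ − V₁) → W_a/(P₁V₁) = 3.456.
Path (b) adiabatic: W = P₁V₁(1 − (V₁/V₂)^(γ−1))/(γ−1) → W_b/(P₁V₁) = 1.125.
W_a / W_b = 3.456 / 1.125 = 3.073.

W_a / W_b ≈ 3.07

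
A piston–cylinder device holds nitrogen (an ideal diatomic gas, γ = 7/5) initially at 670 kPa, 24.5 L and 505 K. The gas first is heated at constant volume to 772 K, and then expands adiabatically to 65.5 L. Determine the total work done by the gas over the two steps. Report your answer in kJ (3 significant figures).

W_total ≈ 20.4 kJ

Step 1 (isochoric): W = 0 (constant volume).
After step 1: P = 1024 kPa (V unchanged).
Step 2 (adiabatic): W = (P₁V₁ − P₂V₂)/(γ−1) = (25094 − 16933)/0.4 = 20402 J.
W_total = 0 + 20402 = 20402 J.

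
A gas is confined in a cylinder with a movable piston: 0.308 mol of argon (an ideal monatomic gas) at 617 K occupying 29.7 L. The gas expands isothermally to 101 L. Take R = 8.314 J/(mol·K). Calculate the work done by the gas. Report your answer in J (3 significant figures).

W ≈ 1930 J

Isothermal: W = nRT ln(V₂/V₁).
W = (0.308)(8.314)(617) × ln(101/29.7)
  = 1580 × 1.224
W_by_gas = 1934 J.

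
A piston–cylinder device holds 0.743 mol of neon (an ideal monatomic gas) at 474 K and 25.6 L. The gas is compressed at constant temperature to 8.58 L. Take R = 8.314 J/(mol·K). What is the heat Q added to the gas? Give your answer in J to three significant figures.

Q ≈ -3200 J

Isothermal ⇒ ΔU = 0, so Q = W = nRT ln(V₂/V₁).
Q = (0.743)(8.314)(474) ln(8.58/25.6) = 2928 × -1.093 = -3201 J.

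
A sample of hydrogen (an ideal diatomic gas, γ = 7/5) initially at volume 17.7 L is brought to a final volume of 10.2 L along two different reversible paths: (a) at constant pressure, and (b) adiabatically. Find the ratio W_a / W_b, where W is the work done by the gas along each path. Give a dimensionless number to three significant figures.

Path (a) isobaric: W = P₁(V₂ − V₁) → W_a/(P₁V₁) = -0.4237.
Path (b) adiabatic: W = P₁V₁(1 − (V₁/V₂)^(γ−1))/(γ−1) → W_b/(P₁V₁) = -0.6167.
W_a / W_b = -0.4237 / -0.6167 = 0.6871.

W_a / W_b ≈ 0.687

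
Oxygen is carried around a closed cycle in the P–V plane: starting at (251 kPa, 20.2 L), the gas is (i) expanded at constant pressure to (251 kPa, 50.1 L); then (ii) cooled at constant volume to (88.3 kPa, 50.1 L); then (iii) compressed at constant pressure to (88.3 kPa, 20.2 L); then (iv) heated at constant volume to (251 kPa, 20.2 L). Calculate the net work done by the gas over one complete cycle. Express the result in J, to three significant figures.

Constant-volume legs do no work.
W(i) = (251)(50.1 − 20.2) = 7505 J; W(iii) = (88.3)(20.2 − 50.1) = -2640 J.
W_net = 7505 − 2640 = 4865 J (the clockwise enclosed area).

W_net ≈ 4860 J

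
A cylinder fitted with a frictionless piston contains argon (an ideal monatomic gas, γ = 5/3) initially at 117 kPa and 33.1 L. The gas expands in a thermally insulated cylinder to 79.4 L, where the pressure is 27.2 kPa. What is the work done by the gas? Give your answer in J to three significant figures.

W ≈ 2570 J

Adiabatic: W = (P₁V₁ − P₂V₂)/(γ − 1) with γ = 5/3.
P₁V₁ = 3873 J, P₂V₂ = 2160 J.
W = (3873 − 2160) / 0.6667 = 2570 J.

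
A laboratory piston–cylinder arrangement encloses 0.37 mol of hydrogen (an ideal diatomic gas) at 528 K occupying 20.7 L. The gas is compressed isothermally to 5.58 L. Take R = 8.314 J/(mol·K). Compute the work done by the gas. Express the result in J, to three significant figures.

W ≈ -2130 J

Isothermal: W = nRT ln(V₂/V₁).
W = (0.37)(8.314)(528) × ln(5.58/20.7)
  = 1624 × -1.311
W_by_gas = -2129 J.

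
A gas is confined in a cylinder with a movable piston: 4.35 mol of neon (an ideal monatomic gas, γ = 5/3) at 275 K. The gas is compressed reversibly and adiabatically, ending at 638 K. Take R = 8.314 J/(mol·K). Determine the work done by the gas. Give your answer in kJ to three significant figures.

Adiabatic ⇒ Q = 0, so W_by = −ΔU = nCᵥ(T₁ − T₂).
Cᵥ = 3R/2 = 12.47 J/(mol·K).
W = (4.35)(12.47)(275 − 638) = -19692 J.

W ≈ -19.7 kJ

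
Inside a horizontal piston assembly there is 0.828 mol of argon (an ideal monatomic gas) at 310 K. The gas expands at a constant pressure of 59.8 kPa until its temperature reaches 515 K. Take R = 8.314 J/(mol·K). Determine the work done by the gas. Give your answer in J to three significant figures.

W ≈ 1410 J

Isobaric: W = P ΔV = nR ΔT.
W = (0.828)(8.314)(515 − 310) = 1411 J.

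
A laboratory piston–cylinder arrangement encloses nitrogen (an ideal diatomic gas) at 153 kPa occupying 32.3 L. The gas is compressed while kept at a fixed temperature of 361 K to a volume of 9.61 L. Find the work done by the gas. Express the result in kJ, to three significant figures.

Isothermal: W = nRT ln(V₂/V₁) = P₁V₁ ln(V₂/V₁).
P₁V₁ = (153 kPa)(32.3 L) = 4942 J.
W = 4942 × ln(9.61/32.3) = 4942 × -1.212
W_by_gas = -5991 J.

W ≈ -5.99 kJ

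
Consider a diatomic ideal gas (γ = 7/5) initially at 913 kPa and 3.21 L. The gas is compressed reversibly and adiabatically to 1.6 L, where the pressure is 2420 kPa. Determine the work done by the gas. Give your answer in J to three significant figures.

Adiabatic: W = (P₁V₁ − P₂V₂)/(γ − 1) with γ = 7/5.
P₁V₁ = 2931 J, P₂V₂ = 3872 J.
W = (2931 − 3872) / 0.4 = -2353 J.

W ≈ -2350 J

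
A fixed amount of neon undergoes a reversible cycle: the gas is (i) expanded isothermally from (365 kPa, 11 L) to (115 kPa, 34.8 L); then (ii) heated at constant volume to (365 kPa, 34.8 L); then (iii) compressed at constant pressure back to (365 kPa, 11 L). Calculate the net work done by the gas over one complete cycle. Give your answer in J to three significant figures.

W_net ≈ -4060 J

Leg (i): W = PᵢVᵢ ln(V_f/Vᵢ) = (4015) ln(34.8/11) = 4624 J.
Leg (ii): W = 0.
Leg (iii): W = PΔV = (365)(11 − 34.8) = -8687 J.
W_net = 4624 − 8687 = -4063 J.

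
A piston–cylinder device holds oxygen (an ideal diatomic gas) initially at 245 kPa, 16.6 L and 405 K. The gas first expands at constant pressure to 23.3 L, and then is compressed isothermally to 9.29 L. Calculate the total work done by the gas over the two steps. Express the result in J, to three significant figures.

Step 1 (isobaric): W = PΔV = (245 kPa)(23.3 − 16.6 L) = 1641 J.
After step 1: P = 245 kPa, V = 23.3 L, T = 568.5 K.
Step 2 (isothermal): W = P₁V₁ ln(V₂/V₁) = (5708) ln(9.29/23.3) = -5249 J.
W_total = 1641 − 5249 = -3608 J.

W_total ≈ -3610 J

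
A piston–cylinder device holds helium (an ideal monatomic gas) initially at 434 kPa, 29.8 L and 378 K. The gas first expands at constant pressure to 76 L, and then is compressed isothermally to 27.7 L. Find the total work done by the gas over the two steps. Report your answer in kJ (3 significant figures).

W_total ≈ -13.2 kJ

Step 1 (isobaric): W = PΔV = (434 kPa)(76 − 29.8 L) = 20051 J.
After step 1: P = 434 kPa, V = 76 L, T = 964 K.
Step 2 (isothermal): W = P₁V₁ ln(V₂/V₁) = (32984) ln(27.7/76) = -33291 J.
W_total = 20051 − 33291 = -13240 J.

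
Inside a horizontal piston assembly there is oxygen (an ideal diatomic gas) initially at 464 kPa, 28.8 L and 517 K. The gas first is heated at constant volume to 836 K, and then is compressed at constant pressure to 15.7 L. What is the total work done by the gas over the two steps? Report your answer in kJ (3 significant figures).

Step 1 (isochoric): W = 0 (constant volume).
After step 1: P = 750.3 kPa (V unchanged).
Step 2 (isobaric): W = PΔV = (750.3 kPa)(15.7 − 28.8 L) = -9829 J.
W_total = 0 − 9829 = -9829 J.

W_total ≈ -9.83 kJ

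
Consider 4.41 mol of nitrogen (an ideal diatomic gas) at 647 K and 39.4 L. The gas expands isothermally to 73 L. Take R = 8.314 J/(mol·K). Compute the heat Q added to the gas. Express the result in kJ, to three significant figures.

Isothermal ⇒ ΔU = 0, so Q = W = nRT ln(V₂/V₁).
Q = (4.41)(8.314)(647) ln(73/39.4) = 23722 × 0.6167 = 14629 J.

Q ≈ 14.6 kJ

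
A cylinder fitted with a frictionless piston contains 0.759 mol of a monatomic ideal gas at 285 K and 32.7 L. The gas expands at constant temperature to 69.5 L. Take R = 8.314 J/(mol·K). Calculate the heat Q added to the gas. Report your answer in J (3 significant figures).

Isothermal ⇒ ΔU = 0, so Q = W = nRT ln(V₂/V₁).
Q = (0.759)(8.314)(285) ln(69.5/32.7) = 1798 × 0.754 = 1356 J.

Q ≈ 1360 J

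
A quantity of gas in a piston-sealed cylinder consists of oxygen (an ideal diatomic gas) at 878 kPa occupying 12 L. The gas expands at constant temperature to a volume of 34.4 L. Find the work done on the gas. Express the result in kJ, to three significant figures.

W ≈ -11.1 kJ

Isothermal: W = nRT ln(V₂/V₁) = P₁V₁ ln(V₂/V₁).
P₁V₁ = (878 kPa)(12 L) = 10536 J.
W = 10536 × ln(34.4/12) = 10536 × 1.053
W_by_gas = 11096 J; work on gas = −W_by = -11096 J.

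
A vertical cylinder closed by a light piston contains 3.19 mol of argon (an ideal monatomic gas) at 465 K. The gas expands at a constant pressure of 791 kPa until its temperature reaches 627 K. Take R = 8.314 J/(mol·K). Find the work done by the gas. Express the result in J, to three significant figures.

W ≈ 4300 J

Isobaric: W = P ΔV = nR ΔT.
W = (3.19)(8.314)(627 − 465) = 4297 J.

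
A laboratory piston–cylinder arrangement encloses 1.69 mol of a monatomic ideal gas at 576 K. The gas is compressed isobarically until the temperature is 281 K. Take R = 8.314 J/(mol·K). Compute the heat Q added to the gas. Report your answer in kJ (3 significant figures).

Isobaric: W = nRΔT = (1.69)(8.314)(-295) = -4145 J.
ΔU = nCᵥΔT with Cᵥ = 3R/2: ΔU = (1.69)(12.47)(-295) = -6217 J.
Q = ΔU + W = -6217 − 4145 = -10362 J.

Q ≈ -10.4 kJ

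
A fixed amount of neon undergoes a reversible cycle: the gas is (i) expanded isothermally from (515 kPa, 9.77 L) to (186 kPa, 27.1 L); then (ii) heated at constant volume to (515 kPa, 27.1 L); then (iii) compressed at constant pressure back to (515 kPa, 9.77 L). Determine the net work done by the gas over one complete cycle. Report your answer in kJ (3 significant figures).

Leg (i): W = PᵢVᵢ ln(V_f/Vᵢ) = (5032) ln(27.1/9.77) = 5133 J.
Leg (ii): W = 0.
Leg (iii): W = PΔV = (515)(9.77 − 27.1) = -8925 J.
W_net = 5133 − 8925 = -3792 J.

W_net ≈ -3.79 kJ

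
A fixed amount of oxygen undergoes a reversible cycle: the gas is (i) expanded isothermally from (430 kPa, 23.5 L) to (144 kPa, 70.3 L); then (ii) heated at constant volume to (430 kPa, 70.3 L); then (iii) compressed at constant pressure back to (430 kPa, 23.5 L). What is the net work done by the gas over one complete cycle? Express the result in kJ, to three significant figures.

Leg (i): W = PᵢVᵢ ln(V_f/Vᵢ) = (10105) ln(70.3/23.5) = 11073 J.
Leg (ii): W = 0.
Leg (iii): W = PΔV = (430)(23.5 − 70.3) = -20124 J.
W_net = 11073 − 20124 = -9051 J.

W_net ≈ -9.05 kJ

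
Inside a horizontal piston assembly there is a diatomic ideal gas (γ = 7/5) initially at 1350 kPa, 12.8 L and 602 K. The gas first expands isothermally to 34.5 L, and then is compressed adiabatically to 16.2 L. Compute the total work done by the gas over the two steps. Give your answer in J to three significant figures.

W_total ≈ 1880 J

Step 1 (isothermal): W = P₁V₁ ln(V₂/V₁) = (17280) ln(34.5/12.8) = 17133 J.
After step 1: P = 500.9 kPa, V = 34.5 L, T = 602 K.
Step 2 (adiabatic): W = (P₁V₁ − P₂V₂)/(γ−1) = (17280 − 23381)/0.4 = -15253 J.
W_total = 17133 − 15253 = 1881 J.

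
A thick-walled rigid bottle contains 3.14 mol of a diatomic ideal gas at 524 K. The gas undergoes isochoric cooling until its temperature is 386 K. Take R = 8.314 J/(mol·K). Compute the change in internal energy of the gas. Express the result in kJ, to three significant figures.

Constant volume ⇒ W = 0, so Q = ΔU = nCᵥΔT with Cᵥ = 5R/2 = 20.79 J/(mol·K).
ΔU = (3.14)(20.79)(386 − 524) = -9007 J.

ΔU ≈ -9.01 kJ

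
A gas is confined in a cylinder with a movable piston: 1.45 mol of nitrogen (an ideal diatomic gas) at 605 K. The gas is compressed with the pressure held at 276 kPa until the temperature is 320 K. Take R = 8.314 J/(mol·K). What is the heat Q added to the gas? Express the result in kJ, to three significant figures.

Isobaric: W = nRΔT = (1.45)(8.314)(-285) = -3436 J.
ΔU = nCᵥΔT with Cᵥ = 5R/2: ΔU = (1.45)(20.79)(-285) = -8589 J.
Q = ΔU + W = -8589 − 3436 = -12025 J.

Q ≈ -12.0 kJ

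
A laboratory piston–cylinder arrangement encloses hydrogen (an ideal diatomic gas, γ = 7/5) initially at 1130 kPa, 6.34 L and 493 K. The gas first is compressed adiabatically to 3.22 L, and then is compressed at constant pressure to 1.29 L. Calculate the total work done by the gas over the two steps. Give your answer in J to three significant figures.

W_total ≈ -11200 J

Step 1 (adiabatic): W = (P₁V₁ − P₂V₂)/(γ−1) = (7164 − 9394)/0.4 = -5575 J.
After step 1: P = 2917 kPa, V = 3.22 L, T = 646.5 K.
Step 2 (isobaric): W = PΔV = (2917 kPa)(1.29 − 3.22 L) = -5631 J.
W_total = -5575 − 5631 = -11206 J.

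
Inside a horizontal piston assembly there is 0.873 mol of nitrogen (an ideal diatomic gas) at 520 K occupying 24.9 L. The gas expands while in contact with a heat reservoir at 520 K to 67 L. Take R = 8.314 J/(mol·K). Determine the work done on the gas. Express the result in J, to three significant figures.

Isothermal: W = nRT ln(V₂/V₁).
W = (0.873)(8.314)(520) × ln(67/24.9)
  = 3774 × 0.9898
W_by_gas = 3736 J; work on gas = −W_by = -3736 J.

W ≈ -3740 J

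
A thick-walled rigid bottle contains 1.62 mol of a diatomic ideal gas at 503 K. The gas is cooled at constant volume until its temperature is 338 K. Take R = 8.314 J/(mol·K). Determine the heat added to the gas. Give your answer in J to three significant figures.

Constant volume ⇒ W = 0, so Q = ΔU = nCᵥΔT with Cᵥ = 5R/2 = 20.79 J/(mol·K).
ΔU = (1.62)(20.79)(338 − 503) = -5556 J.

Q ≈ -5560 J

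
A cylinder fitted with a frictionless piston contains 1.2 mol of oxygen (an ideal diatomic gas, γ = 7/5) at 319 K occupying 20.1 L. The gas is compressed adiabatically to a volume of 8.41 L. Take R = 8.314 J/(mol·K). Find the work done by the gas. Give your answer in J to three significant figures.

Adiabatic: TV^(γ−1) = const with γ = 7/5.
T₂ = T₁ (V₁/V₂)^(γ−1) = 319 × (20.1/8.41)^0.4 = 319 × 1.417 = 452 K.
W_by = nCᵥ(T₁ − T₂) = (1.2)(20.79)(319 − 452) = -3318 J.

W ≈ -3320 J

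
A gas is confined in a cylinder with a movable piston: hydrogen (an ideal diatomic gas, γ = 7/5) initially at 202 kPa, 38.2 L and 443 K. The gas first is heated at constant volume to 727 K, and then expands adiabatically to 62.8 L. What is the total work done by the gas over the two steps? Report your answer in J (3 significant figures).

W_total ≈ 5710 J

Step 1 (isochoric): W = 0 (constant volume).
After step 1: P = 331.5 kPa (V unchanged).
Step 2 (adiabatic): W = (P₁V₁ − P₂V₂)/(γ−1) = (12663 − 10380)/0.4 = 5709 J.
W_total = 0 + 5709 = 5709 J.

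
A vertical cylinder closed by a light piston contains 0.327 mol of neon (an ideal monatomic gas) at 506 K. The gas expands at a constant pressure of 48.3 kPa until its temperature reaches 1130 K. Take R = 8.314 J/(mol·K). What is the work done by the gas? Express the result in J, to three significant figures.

Isobaric: W = P ΔV = nR ΔT.
W = (0.327)(8.314)(1130 − 506) = 1696 J.

W ≈ 1700 J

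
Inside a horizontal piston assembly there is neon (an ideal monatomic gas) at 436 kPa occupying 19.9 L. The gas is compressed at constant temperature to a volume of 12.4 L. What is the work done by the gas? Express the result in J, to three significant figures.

W ≈ -4100 J

Isothermal: W = nRT ln(V₂/V₁) = P₁V₁ ln(V₂/V₁).
P₁V₁ = (436 kPa)(19.9 L) = 8676 J.
W = 8676 × ln(12.4/19.9) = 8676 × -0.473
W_by_gas = -4104 J.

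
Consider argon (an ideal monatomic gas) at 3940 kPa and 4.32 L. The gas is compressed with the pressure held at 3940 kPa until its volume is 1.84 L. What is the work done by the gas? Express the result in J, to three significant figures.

W ≈ -9770 J

Isobaric: W = P ΔV.
W = (3940 kPa)(1.84 − 4.32 L) = (3940)(-2.48) = -9771 J.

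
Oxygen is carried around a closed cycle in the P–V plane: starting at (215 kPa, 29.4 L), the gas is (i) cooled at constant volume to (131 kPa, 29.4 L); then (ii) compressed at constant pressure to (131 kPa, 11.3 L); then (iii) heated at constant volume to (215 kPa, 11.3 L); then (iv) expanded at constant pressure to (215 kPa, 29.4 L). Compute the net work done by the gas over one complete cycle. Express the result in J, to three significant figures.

W_net ≈ 1520 J

Constant-volume legs do no work.
W(ii) = (131)(11.3 − 29.4) = -2371 J; W(iv) = (215)(29.4 − 11.3) = 3891 J.
W_net = -2371 + 3891 = 1520 J (the clockwise enclosed area).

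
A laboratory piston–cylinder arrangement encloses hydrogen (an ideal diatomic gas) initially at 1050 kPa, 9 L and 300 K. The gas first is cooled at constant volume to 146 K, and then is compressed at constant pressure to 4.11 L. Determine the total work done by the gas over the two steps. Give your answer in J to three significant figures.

Step 1 (isochoric): W = 0 (constant volume).
After step 1: P = 511 kPa (V unchanged).
Step 2 (isobaric): W = PΔV = (511 kPa)(4.11 − 9 L) = -2499 J.
W_total = 0 − 2499 = -2499 J.

W_total ≈ -2500 J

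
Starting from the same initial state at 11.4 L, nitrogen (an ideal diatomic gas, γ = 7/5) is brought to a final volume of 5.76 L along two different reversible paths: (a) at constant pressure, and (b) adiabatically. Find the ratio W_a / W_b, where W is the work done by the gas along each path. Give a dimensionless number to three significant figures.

W_a / W_b ≈ 0.630

Path (a) isobaric: W = P₁(V₂ − V₁) → W_a/(P₁V₁) = -0.4947.
Path (b) adiabatic: W = P₁V₁(1 − (V₁/V₂)^(γ−1))/(γ−1) → W_b/(P₁V₁) = -0.785.
W_a / W_b = -0.4947 / -0.785 = 0.6303.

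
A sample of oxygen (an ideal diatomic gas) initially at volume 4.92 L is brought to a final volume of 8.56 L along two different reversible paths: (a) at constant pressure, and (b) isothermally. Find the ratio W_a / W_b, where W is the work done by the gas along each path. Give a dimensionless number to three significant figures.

Path (a) isobaric: W = P₁(V₂ − V₁) → W_a/(P₁V₁) = 0.7398.
Path (b) isothermal: W = P₁V₁ ln(V₂/V₁) → W_b/(P₁V₁) = 0.5538.
W_a / W_b = 0.7398 / 0.5538 = 1.336.

W_a / W_b ≈ 1.34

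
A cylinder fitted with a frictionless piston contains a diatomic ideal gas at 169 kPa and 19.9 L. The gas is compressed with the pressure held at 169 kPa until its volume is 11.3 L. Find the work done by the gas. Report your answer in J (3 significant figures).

Isobaric: W = P ΔV.
W = (169 kPa)(11.3 − 19.9 L) = (169)(-8.6) = -1453 J.

W ≈ -1450 J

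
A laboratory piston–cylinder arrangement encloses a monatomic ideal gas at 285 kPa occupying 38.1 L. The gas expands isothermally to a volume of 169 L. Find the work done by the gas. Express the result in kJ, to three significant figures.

Isothermal: W = nRT ln(V₂/V₁) = P₁V₁ ln(V₂/V₁).
P₁V₁ = (285 kPa)(38.1 L) = 10858 J.
W = 10858 × ln(169/38.1) = 10858 × 1.49
W_by_gas = 16176 J.

W ≈ 16.2 kJ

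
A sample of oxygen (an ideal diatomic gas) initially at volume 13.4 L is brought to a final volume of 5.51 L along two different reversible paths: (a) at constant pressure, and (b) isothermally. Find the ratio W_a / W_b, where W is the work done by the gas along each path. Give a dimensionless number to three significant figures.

W_a / W_b ≈ 0.663

Path (a) isobaric: W = P₁(V₂ − V₁) → W_a/(P₁V₁) = -0.5888.
Path (b) isothermal: W = P₁V₁ ln(V₂/V₁) → W_b/(P₁V₁) = -0.8887.
W_a / W_b = -0.5888 / -0.8887 = 0.6626.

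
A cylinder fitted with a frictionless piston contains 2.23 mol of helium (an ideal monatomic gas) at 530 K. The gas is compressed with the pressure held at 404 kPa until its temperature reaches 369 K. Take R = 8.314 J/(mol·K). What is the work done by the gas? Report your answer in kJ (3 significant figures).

Isobaric: W = P ΔV = nR ΔT.
W = (2.23)(8.314)(369 − 530) = -2985 J.

W ≈ -2.98 kJ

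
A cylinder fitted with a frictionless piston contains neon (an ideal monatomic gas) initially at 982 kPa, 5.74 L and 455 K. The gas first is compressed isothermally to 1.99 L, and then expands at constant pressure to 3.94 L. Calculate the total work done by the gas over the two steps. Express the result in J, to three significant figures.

Step 1 (isothermal): W = P₁V₁ ln(V₂/V₁) = (5637) ln(1.99/5.74) = -5971 J.
After step 1: P = 2833 kPa, V = 1.99 L, T = 455 K.
Step 2 (isobaric): W = PΔV = (2833 kPa)(3.94 − 1.99 L) = 5523 J.
W_total = -5971 + 5523 = -447.7 J.

W_total ≈ -448 J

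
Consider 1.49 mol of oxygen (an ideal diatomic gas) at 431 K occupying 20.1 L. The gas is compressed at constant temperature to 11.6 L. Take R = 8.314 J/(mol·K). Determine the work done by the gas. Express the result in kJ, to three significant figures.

Isothermal: W = nRT ln(V₂/V₁).
W = (1.49)(8.314)(431) × ln(11.6/20.1)
  = 5339 × -0.5497
W_by_gas = -2935 J.

W ≈ -2.94 kJ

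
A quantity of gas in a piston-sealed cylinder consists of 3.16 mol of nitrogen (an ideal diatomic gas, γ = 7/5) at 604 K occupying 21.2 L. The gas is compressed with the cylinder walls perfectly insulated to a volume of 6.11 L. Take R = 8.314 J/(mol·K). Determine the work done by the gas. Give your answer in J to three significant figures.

Adiabatic: TV^(γ−1) = const with γ = 7/5.
T₂ = T₁ (V₁/V₂)^(γ−1) = 604 × (21.2/6.11)^0.4 = 604 × 1.645 = 993.5 K.
W_by = nCᵥ(T₁ − T₂) = (3.16)(20.79)(604 − 993.5) = -25581 J.

W ≈ -25600 J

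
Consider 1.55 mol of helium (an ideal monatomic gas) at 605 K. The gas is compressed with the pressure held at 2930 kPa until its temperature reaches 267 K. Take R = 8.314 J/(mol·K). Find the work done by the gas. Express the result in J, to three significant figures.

W ≈ -4360 J

Isobaric: W = P ΔV = nR ΔT.
W = (1.55)(8.314)(267 − 605) = -4356 J.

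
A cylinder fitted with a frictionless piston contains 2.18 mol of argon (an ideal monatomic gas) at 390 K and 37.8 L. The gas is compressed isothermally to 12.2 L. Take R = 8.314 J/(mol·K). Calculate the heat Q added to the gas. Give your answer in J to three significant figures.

Isothermal ⇒ ΔU = 0, so Q = W = nRT ln(V₂/V₁).
Q = (2.18)(8.314)(390) ln(12.2/37.8) = 7069 × -1.131 = -7994 J.

Q ≈ -7990 J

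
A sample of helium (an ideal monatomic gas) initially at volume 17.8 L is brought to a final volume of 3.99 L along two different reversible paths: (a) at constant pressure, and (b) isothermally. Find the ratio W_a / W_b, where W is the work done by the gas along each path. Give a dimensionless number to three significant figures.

Path (a) isobaric: W = P₁(V₂ − V₁) → W_a/(P₁V₁) = -0.7758.
Path (b) isothermal: W = P₁V₁ ln(V₂/V₁) → W_b/(P₁V₁) = -1.495.
W_a / W_b = -0.7758 / -1.495 = 0.5188.

W_a / W_b ≈ 0.519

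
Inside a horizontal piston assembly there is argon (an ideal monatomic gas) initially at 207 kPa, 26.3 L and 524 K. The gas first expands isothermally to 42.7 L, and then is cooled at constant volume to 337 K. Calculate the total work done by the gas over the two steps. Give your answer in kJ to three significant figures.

W_total ≈ 2.64 kJ

Step 1 (isothermal): W = P₁V₁ ln(V₂/V₁) = (5444) ln(42.7/26.3) = 2638 J.
Step 2 (isochoric): W = 0 (constant volume).
W_total = 2638 + 0 = 2638 J.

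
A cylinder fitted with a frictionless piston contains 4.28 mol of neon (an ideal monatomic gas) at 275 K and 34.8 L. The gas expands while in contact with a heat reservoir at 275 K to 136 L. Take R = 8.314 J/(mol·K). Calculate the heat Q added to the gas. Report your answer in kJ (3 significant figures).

Q ≈ 13.3 kJ

Isothermal ⇒ ΔU = 0, so Q = W = nRT ln(V₂/V₁).
Q = (4.28)(8.314)(275) ln(136/34.8) = 9786 × 1.363 = 13338 J.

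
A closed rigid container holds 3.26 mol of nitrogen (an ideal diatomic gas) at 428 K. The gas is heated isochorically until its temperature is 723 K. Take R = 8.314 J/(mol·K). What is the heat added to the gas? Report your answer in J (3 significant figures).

Constant volume ⇒ W = 0, so Q = ΔU = nCᵥΔT with Cᵥ = 5R/2 = 20.79 J/(mol·K).
ΔU = (3.26)(20.79)(723 − 428) = 19989 J.

Q ≈ 20000 J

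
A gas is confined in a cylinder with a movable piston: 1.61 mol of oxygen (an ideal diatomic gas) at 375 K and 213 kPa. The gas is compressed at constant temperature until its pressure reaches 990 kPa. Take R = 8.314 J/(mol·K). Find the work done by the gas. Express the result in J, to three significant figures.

Isothermal process: W = nRT ln(V₂/V₁) = nRT ln(P₁/P₂).
W = (1.61)(8.314)(375) × ln(213/990)
  = 5020 × ln(0.2152) = 5020 × -1.536
W_by_gas = -7712 J.

W ≈ -7710 J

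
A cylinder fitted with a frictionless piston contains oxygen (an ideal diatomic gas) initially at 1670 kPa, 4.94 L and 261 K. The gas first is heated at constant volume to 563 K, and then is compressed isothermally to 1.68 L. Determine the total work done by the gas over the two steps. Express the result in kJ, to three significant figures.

Step 1 (isochoric): W = 0 (constant volume).
After step 1: P = 3602 kPa (V unchanged).
Step 2 (isothermal): W = P₁V₁ ln(V₂/V₁) = (17796) ln(1.68/4.94) = -19194 J.
W_total = 0 − 19194 = -19194 J.

W_total ≈ -19.2 kJ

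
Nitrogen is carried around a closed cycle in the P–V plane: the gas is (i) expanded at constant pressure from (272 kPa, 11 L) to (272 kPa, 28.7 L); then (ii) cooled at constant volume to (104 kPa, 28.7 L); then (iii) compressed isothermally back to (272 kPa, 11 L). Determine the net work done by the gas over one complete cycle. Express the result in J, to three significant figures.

Leg (i): W = PΔV = (272)(28.7 − 11) = 4814 J.
Leg (ii): W = 0.
Leg (iii): W = PᵢVᵢ ln(V_f/Vᵢ) = (2985) ln(11/28.7) = -2862 J.
W_net = 4814 − 2862 = 1952 J.

W_net ≈ 1950 J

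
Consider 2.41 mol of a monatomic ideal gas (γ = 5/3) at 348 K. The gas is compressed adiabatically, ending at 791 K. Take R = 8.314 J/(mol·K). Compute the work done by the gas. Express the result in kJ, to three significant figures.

Adiabatic ⇒ Q = 0, so W_by = −ΔU = nCᵥ(T₁ − T₂).
Cᵥ = 3R/2 = 12.47 J/(mol·K).
W = (2.41)(12.47)(348 − 791) = -13314 J.

W ≈ -13.3 kJ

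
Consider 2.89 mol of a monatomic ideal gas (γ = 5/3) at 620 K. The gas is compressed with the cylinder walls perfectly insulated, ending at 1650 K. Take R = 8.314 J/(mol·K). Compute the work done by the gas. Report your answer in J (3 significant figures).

W ≈ -37100 J

Adiabatic ⇒ Q = 0, so W_by = −ΔU = nCᵥ(T₁ − T₂).
Cᵥ = 3R/2 = 12.47 J/(mol·K).
W = (2.89)(12.47)(620 − 1650) = -37122 J.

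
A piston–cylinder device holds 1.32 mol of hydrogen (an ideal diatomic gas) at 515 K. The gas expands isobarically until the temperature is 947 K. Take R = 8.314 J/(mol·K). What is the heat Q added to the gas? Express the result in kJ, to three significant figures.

Q ≈ 16.6 kJ

Isobaric: W = nRΔT = (1.32)(8.314)(432) = 4741 J.
ΔU = nCᵥΔT with Cᵥ = 5R/2: ΔU = (1.32)(20.79)(432) = 11852 J.
Q = ΔU + W = 11852 + 4741 = 16593 J.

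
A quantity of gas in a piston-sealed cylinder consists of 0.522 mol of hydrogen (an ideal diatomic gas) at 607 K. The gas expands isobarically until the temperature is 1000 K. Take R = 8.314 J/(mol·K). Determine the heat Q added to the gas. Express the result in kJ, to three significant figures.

Isobaric: W = nRΔT = (0.522)(8.314)(393) = 1706 J.
ΔU = nCᵥΔT with Cᵥ = 5R/2: ΔU = (0.522)(20.79)(393) = 4264 J.
Q = ΔU + W = 4264 + 1706 = 5970 J.

Q ≈ 5.97 kJ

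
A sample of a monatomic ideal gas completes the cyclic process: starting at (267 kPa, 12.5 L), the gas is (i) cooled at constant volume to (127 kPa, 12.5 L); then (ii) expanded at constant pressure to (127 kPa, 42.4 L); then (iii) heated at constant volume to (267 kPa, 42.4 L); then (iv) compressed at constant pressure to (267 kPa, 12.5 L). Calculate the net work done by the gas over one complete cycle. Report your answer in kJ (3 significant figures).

W_net ≈ -4.19 kJ

Constant-volume legs do no work.
W(ii) = (127)(42.4 − 12.5) = 3797 J; W(iv) = (267)(12.5 − 42.4) = -7983 J.
W_net = 3797 − 7983 = -4186 J (the counter-clockwise enclosed area).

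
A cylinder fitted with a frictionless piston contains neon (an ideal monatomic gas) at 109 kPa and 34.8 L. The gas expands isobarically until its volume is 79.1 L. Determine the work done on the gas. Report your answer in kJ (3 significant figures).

W ≈ -4.83 kJ

Isobaric: W = P ΔV.
W = (109 kPa)(79.1 − 34.8 L) = (109)(44.3) = 4829 J.
Work on gas = −W_by = -4829 J.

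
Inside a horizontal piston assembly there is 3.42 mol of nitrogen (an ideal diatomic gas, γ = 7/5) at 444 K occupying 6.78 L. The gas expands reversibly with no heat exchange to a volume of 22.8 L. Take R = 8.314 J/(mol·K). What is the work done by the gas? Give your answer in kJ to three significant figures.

W ≈ 12.1 kJ

Adiabatic: TV^(γ−1) = const with γ = 7/5.
T₂ = T₁ (V₁/V₂)^(γ−1) = 444 × (6.78/22.8)^0.4 = 444 × 0.6156 = 273.3 K.
W_by = nCᵥ(T₁ − T₂) = (3.42)(20.79)(444 − 273.3) = 12131 J.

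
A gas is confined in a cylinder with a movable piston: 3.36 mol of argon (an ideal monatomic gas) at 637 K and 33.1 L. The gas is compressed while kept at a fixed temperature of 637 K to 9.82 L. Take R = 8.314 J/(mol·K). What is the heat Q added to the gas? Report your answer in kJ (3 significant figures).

Isothermal ⇒ ΔU = 0, so Q = W = nRT ln(V₂/V₁).
Q = (3.36)(8.314)(637) ln(9.82/33.1) = 17795 × -1.215 = -21622 J.

Q ≈ -21.6 kJ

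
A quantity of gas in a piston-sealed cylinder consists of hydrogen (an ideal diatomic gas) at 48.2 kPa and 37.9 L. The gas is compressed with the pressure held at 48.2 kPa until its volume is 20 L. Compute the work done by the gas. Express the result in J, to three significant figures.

W ≈ -863 J

Isobaric: W = P ΔV.
W = (48.2 kPa)(20 − 37.9 L) = (48.2)(-17.9) = -862.8 J.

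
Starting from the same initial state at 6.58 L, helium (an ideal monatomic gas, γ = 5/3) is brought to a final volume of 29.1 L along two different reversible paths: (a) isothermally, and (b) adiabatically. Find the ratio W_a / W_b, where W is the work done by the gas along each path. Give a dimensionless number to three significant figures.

W_a / W_b ≈ 1.58

Path (a) isothermal: W = P₁V₁ ln(V₂/V₁) → W_a/(P₁V₁) = 1.487.
Path (b) adiabatic: W = P₁V₁(1 − (V₁/V₂)^(γ−1))/(γ−1) → W_b/(P₁V₁) = 0.9433.
W_a / W_b = 1.487 / 0.9433 = 1.576.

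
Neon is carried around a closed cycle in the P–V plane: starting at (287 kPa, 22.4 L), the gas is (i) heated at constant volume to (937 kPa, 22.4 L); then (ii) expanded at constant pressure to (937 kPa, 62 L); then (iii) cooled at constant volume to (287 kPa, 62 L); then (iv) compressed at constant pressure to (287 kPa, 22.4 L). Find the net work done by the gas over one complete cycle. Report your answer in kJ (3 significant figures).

Constant-volume legs do no work.
W(ii) = (937)(62 − 22.4) = 37105 J; W(iv) = (287)(22.4 − 62) = -11365 J.
W_net = 37105 − 11365 = 25740 J (the clockwise enclosed area).

W_net ≈ 25.7 kJ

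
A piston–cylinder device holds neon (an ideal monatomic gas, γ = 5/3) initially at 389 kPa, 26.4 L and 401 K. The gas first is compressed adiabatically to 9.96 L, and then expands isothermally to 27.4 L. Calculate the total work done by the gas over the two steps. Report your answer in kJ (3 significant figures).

W_total ≈ 5.81 kJ

Step 1 (adiabatic): W = (P₁V₁ − P₂V₂)/(γ−1) = (10270 − 19669)/0.667 = -14099 J.
After step 1: P = 1975 kPa, V = 9.96 L, T = 768 K.
Step 2 (isothermal): W = P₁V₁ ln(V₂/V₁) = (19669) ln(27.4/9.96) = 19904 J.
W_total = -14099 + 19904 = 5805 J.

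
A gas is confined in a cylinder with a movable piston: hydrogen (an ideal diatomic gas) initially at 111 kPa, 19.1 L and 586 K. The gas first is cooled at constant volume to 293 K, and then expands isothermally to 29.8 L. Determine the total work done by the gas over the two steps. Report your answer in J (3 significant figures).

Step 1 (isochoric): W = 0 (constant volume).
After step 1: P = 55.5 kPa (V unchanged).
Step 2 (isothermal): W = P₁V₁ ln(V₂/V₁) = (1060) ln(29.8/19.1) = 471.5 J.
W_total = 0 + 471.5 = 471.5 J.

W_total ≈ 472 J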